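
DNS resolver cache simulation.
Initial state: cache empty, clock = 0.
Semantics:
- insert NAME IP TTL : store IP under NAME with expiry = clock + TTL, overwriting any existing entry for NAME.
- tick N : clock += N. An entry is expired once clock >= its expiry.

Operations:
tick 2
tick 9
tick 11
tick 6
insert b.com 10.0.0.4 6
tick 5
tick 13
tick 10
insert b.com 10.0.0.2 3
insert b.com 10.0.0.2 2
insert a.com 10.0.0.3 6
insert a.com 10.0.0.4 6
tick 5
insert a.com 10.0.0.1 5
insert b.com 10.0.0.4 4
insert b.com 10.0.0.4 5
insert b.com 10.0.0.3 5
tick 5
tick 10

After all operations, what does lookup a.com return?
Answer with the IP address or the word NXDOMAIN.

Op 1: tick 2 -> clock=2.
Op 2: tick 9 -> clock=11.
Op 3: tick 11 -> clock=22.
Op 4: tick 6 -> clock=28.
Op 5: insert b.com -> 10.0.0.4 (expiry=28+6=34). clock=28
Op 6: tick 5 -> clock=33.
Op 7: tick 13 -> clock=46. purged={b.com}
Op 8: tick 10 -> clock=56.
Op 9: insert b.com -> 10.0.0.2 (expiry=56+3=59). clock=56
Op 10: insert b.com -> 10.0.0.2 (expiry=56+2=58). clock=56
Op 11: insert a.com -> 10.0.0.3 (expiry=56+6=62). clock=56
Op 12: insert a.com -> 10.0.0.4 (expiry=56+6=62). clock=56
Op 13: tick 5 -> clock=61. purged={b.com}
Op 14: insert a.com -> 10.0.0.1 (expiry=61+5=66). clock=61
Op 15: insert b.com -> 10.0.0.4 (expiry=61+4=65). clock=61
Op 16: insert b.com -> 10.0.0.4 (expiry=61+5=66). clock=61
Op 17: insert b.com -> 10.0.0.3 (expiry=61+5=66). clock=61
Op 18: tick 5 -> clock=66. purged={a.com,b.com}
Op 19: tick 10 -> clock=76.
lookup a.com: not in cache (expired or never inserted)

Answer: NXDOMAIN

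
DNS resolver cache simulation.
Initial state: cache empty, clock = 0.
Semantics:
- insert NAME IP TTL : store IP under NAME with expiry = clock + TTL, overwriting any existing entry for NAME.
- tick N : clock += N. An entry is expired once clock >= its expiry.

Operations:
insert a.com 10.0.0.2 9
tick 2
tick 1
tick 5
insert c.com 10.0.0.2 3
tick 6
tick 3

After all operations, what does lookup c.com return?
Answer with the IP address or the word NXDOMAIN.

Op 1: insert a.com -> 10.0.0.2 (expiry=0+9=9). clock=0
Op 2: tick 2 -> clock=2.
Op 3: tick 1 -> clock=3.
Op 4: tick 5 -> clock=8.
Op 5: insert c.com -> 10.0.0.2 (expiry=8+3=11). clock=8
Op 6: tick 6 -> clock=14. purged={a.com,c.com}
Op 7: tick 3 -> clock=17.
lookup c.com: not in cache (expired or never inserted)

Answer: NXDOMAIN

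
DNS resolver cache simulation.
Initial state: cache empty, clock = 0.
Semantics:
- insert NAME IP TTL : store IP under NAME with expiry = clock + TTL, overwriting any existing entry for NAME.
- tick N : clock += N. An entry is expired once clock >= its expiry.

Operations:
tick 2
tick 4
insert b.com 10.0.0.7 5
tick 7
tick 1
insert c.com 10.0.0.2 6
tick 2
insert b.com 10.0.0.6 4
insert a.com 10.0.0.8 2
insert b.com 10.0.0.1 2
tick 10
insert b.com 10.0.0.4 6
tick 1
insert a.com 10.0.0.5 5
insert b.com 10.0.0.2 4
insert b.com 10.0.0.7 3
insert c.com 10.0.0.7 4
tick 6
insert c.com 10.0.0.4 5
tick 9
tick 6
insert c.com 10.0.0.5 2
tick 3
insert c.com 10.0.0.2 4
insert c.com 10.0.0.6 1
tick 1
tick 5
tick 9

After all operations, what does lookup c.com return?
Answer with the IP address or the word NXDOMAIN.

Answer: NXDOMAIN

Derivation:
Op 1: tick 2 -> clock=2.
Op 2: tick 4 -> clock=6.
Op 3: insert b.com -> 10.0.0.7 (expiry=6+5=11). clock=6
Op 4: tick 7 -> clock=13. purged={b.com}
Op 5: tick 1 -> clock=14.
Op 6: insert c.com -> 10.0.0.2 (expiry=14+6=20). clock=14
Op 7: tick 2 -> clock=16.
Op 8: insert b.com -> 10.0.0.6 (expiry=16+4=20). clock=16
Op 9: insert a.com -> 10.0.0.8 (expiry=16+2=18). clock=16
Op 10: insert b.com -> 10.0.0.1 (expiry=16+2=18). clock=16
Op 11: tick 10 -> clock=26. purged={a.com,b.com,c.com}
Op 12: insert b.com -> 10.0.0.4 (expiry=26+6=32). clock=26
Op 13: tick 1 -> clock=27.
Op 14: insert a.com -> 10.0.0.5 (expiry=27+5=32). clock=27
Op 15: insert b.com -> 10.0.0.2 (expiry=27+4=31). clock=27
Op 16: insert b.com -> 10.0.0.7 (expiry=27+3=30). clock=27
Op 17: insert c.com -> 10.0.0.7 (expiry=27+4=31). clock=27
Op 18: tick 6 -> clock=33. purged={a.com,b.com,c.com}
Op 19: insert c.com -> 10.0.0.4 (expiry=33+5=38). clock=33
Op 20: tick 9 -> clock=42. purged={c.com}
Op 21: tick 6 -> clock=48.
Op 22: insert c.com -> 10.0.0.5 (expiry=48+2=50). clock=48
Op 23: tick 3 -> clock=51. purged={c.com}
Op 24: insert c.com -> 10.0.0.2 (expiry=51+4=55). clock=51
Op 25: insert c.com -> 10.0.0.6 (expiry=51+1=52). clock=51
Op 26: tick 1 -> clock=52. purged={c.com}
Op 27: tick 5 -> clock=57.
Op 28: tick 9 -> clock=66.
lookup c.com: not in cache (expired or never inserted)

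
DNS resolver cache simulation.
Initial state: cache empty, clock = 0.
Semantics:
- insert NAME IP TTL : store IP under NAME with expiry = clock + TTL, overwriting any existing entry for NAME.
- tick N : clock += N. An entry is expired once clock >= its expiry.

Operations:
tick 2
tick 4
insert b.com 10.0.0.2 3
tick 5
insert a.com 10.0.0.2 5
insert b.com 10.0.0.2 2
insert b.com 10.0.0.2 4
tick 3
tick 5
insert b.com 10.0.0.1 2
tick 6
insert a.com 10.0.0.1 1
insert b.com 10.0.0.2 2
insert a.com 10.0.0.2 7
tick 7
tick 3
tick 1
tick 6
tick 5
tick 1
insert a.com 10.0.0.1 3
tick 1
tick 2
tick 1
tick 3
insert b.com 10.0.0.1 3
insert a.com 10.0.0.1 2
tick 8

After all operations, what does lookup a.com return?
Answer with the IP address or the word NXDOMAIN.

Op 1: tick 2 -> clock=2.
Op 2: tick 4 -> clock=6.
Op 3: insert b.com -> 10.0.0.2 (expiry=6+3=9). clock=6
Op 4: tick 5 -> clock=11. purged={b.com}
Op 5: insert a.com -> 10.0.0.2 (expiry=11+5=16). clock=11
Op 6: insert b.com -> 10.0.0.2 (expiry=11+2=13). clock=11
Op 7: insert b.com -> 10.0.0.2 (expiry=11+4=15). clock=11
Op 8: tick 3 -> clock=14.
Op 9: tick 5 -> clock=19. purged={a.com,b.com}
Op 10: insert b.com -> 10.0.0.1 (expiry=19+2=21). clock=19
Op 11: tick 6 -> clock=25. purged={b.com}
Op 12: insert a.com -> 10.0.0.1 (expiry=25+1=26). clock=25
Op 13: insert b.com -> 10.0.0.2 (expiry=25+2=27). clock=25
Op 14: insert a.com -> 10.0.0.2 (expiry=25+7=32). clock=25
Op 15: tick 7 -> clock=32. purged={a.com,b.com}
Op 16: tick 3 -> clock=35.
Op 17: tick 1 -> clock=36.
Op 18: tick 6 -> clock=42.
Op 19: tick 5 -> clock=47.
Op 20: tick 1 -> clock=48.
Op 21: insert a.com -> 10.0.0.1 (expiry=48+3=51). clock=48
Op 22: tick 1 -> clock=49.
Op 23: tick 2 -> clock=51. purged={a.com}
Op 24: tick 1 -> clock=52.
Op 25: tick 3 -> clock=55.
Op 26: insert b.com -> 10.0.0.1 (expiry=55+3=58). clock=55
Op 27: insert a.com -> 10.0.0.1 (expiry=55+2=57). clock=55
Op 28: tick 8 -> clock=63. purged={a.com,b.com}
lookup a.com: not in cache (expired or never inserted)

Answer: NXDOMAIN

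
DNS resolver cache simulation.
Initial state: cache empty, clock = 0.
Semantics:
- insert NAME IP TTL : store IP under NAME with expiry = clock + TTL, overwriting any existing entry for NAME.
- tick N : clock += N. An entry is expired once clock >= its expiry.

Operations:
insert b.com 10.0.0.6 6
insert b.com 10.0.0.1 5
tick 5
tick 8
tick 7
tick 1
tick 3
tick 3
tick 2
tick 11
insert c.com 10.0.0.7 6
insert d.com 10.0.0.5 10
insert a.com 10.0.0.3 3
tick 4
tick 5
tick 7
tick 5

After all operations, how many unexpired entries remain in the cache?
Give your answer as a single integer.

Answer: 0

Derivation:
Op 1: insert b.com -> 10.0.0.6 (expiry=0+6=6). clock=0
Op 2: insert b.com -> 10.0.0.1 (expiry=0+5=5). clock=0
Op 3: tick 5 -> clock=5. purged={b.com}
Op 4: tick 8 -> clock=13.
Op 5: tick 7 -> clock=20.
Op 6: tick 1 -> clock=21.
Op 7: tick 3 -> clock=24.
Op 8: tick 3 -> clock=27.
Op 9: tick 2 -> clock=29.
Op 10: tick 11 -> clock=40.
Op 11: insert c.com -> 10.0.0.7 (expiry=40+6=46). clock=40
Op 12: insert d.com -> 10.0.0.5 (expiry=40+10=50). clock=40
Op 13: insert a.com -> 10.0.0.3 (expiry=40+3=43). clock=40
Op 14: tick 4 -> clock=44. purged={a.com}
Op 15: tick 5 -> clock=49. purged={c.com}
Op 16: tick 7 -> clock=56. purged={d.com}
Op 17: tick 5 -> clock=61.
Final cache (unexpired): {} -> size=0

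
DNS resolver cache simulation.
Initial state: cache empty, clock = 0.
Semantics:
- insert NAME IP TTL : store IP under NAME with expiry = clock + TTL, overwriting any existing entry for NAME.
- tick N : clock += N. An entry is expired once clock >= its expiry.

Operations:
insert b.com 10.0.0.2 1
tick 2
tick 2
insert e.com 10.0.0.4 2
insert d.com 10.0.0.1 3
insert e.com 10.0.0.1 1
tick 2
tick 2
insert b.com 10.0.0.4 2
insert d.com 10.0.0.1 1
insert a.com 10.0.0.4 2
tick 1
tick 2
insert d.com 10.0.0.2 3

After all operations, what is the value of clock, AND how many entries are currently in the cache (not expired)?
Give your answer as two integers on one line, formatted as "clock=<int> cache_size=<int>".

Answer: clock=11 cache_size=1

Derivation:
Op 1: insert b.com -> 10.0.0.2 (expiry=0+1=1). clock=0
Op 2: tick 2 -> clock=2. purged={b.com}
Op 3: tick 2 -> clock=4.
Op 4: insert e.com -> 10.0.0.4 (expiry=4+2=6). clock=4
Op 5: insert d.com -> 10.0.0.1 (expiry=4+3=7). clock=4
Op 6: insert e.com -> 10.0.0.1 (expiry=4+1=5). clock=4
Op 7: tick 2 -> clock=6. purged={e.com}
Op 8: tick 2 -> clock=8. purged={d.com}
Op 9: insert b.com -> 10.0.0.4 (expiry=8+2=10). clock=8
Op 10: insert d.com -> 10.0.0.1 (expiry=8+1=9). clock=8
Op 11: insert a.com -> 10.0.0.4 (expiry=8+2=10). clock=8
Op 12: tick 1 -> clock=9. purged={d.com}
Op 13: tick 2 -> clock=11. purged={a.com,b.com}
Op 14: insert d.com -> 10.0.0.2 (expiry=11+3=14). clock=11
Final clock = 11
Final cache (unexpired): {d.com} -> size=1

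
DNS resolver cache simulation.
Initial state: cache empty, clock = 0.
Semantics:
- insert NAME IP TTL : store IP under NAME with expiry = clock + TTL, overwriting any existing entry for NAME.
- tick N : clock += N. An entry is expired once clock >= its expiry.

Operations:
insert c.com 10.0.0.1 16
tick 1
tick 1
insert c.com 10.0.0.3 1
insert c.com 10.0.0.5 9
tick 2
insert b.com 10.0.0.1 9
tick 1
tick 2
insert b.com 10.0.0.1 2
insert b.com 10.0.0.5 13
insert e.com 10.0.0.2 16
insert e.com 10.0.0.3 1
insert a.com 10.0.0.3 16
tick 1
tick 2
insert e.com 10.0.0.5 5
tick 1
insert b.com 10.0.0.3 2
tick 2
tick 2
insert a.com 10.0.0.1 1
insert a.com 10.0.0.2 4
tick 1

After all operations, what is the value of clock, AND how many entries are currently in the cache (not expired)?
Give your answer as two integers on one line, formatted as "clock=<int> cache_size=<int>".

Op 1: insert c.com -> 10.0.0.1 (expiry=0+16=16). clock=0
Op 2: tick 1 -> clock=1.
Op 3: tick 1 -> clock=2.
Op 4: insert c.com -> 10.0.0.3 (expiry=2+1=3). clock=2
Op 5: insert c.com -> 10.0.0.5 (expiry=2+9=11). clock=2
Op 6: tick 2 -> clock=4.
Op 7: insert b.com -> 10.0.0.1 (expiry=4+9=13). clock=4
Op 8: tick 1 -> clock=5.
Op 9: tick 2 -> clock=7.
Op 10: insert b.com -> 10.0.0.1 (expiry=7+2=9). clock=7
Op 11: insert b.com -> 10.0.0.5 (expiry=7+13=20). clock=7
Op 12: insert e.com -> 10.0.0.2 (expiry=7+16=23). clock=7
Op 13: insert e.com -> 10.0.0.3 (expiry=7+1=8). clock=7
Op 14: insert a.com -> 10.0.0.3 (expiry=7+16=23). clock=7
Op 15: tick 1 -> clock=8. purged={e.com}
Op 16: tick 2 -> clock=10.
Op 17: insert e.com -> 10.0.0.5 (expiry=10+5=15). clock=10
Op 18: tick 1 -> clock=11. purged={c.com}
Op 19: insert b.com -> 10.0.0.3 (expiry=11+2=13). clock=11
Op 20: tick 2 -> clock=13. purged={b.com}
Op 21: tick 2 -> clock=15. purged={e.com}
Op 22: insert a.com -> 10.0.0.1 (expiry=15+1=16). clock=15
Op 23: insert a.com -> 10.0.0.2 (expiry=15+4=19). clock=15
Op 24: tick 1 -> clock=16.
Final clock = 16
Final cache (unexpired): {a.com} -> size=1

Answer: clock=16 cache_size=1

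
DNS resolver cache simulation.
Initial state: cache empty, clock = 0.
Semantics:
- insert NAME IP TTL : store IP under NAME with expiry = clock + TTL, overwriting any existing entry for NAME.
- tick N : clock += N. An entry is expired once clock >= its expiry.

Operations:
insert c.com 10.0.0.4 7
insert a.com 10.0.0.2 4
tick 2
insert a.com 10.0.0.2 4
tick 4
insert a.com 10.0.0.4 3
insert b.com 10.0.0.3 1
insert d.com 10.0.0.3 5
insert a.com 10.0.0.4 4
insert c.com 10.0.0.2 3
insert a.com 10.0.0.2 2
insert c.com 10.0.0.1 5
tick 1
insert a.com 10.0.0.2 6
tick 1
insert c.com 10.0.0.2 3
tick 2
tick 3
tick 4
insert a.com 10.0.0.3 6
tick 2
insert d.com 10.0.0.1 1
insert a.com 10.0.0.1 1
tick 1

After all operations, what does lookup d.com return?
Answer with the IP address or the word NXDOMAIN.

Op 1: insert c.com -> 10.0.0.4 (expiry=0+7=7). clock=0
Op 2: insert a.com -> 10.0.0.2 (expiry=0+4=4). clock=0
Op 3: tick 2 -> clock=2.
Op 4: insert a.com -> 10.0.0.2 (expiry=2+4=6). clock=2
Op 5: tick 4 -> clock=6. purged={a.com}
Op 6: insert a.com -> 10.0.0.4 (expiry=6+3=9). clock=6
Op 7: insert b.com -> 10.0.0.3 (expiry=6+1=7). clock=6
Op 8: insert d.com -> 10.0.0.3 (expiry=6+5=11). clock=6
Op 9: insert a.com -> 10.0.0.4 (expiry=6+4=10). clock=6
Op 10: insert c.com -> 10.0.0.2 (expiry=6+3=9). clock=6
Op 11: insert a.com -> 10.0.0.2 (expiry=6+2=8). clock=6
Op 12: insert c.com -> 10.0.0.1 (expiry=6+5=11). clock=6
Op 13: tick 1 -> clock=7. purged={b.com}
Op 14: insert a.com -> 10.0.0.2 (expiry=7+6=13). clock=7
Op 15: tick 1 -> clock=8.
Op 16: insert c.com -> 10.0.0.2 (expiry=8+3=11). clock=8
Op 17: tick 2 -> clock=10.
Op 18: tick 3 -> clock=13. purged={a.com,c.com,d.com}
Op 19: tick 4 -> clock=17.
Op 20: insert a.com -> 10.0.0.3 (expiry=17+6=23). clock=17
Op 21: tick 2 -> clock=19.
Op 22: insert d.com -> 10.0.0.1 (expiry=19+1=20). clock=19
Op 23: insert a.com -> 10.0.0.1 (expiry=19+1=20). clock=19
Op 24: tick 1 -> clock=20. purged={a.com,d.com}
lookup d.com: not in cache (expired or never inserted)

Answer: NXDOMAIN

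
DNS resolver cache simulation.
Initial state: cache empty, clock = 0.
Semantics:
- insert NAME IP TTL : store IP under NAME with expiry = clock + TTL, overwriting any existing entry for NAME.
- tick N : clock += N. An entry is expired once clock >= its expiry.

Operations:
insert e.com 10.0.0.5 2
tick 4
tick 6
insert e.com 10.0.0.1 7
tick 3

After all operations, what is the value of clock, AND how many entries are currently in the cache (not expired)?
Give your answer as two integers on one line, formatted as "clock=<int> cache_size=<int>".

Op 1: insert e.com -> 10.0.0.5 (expiry=0+2=2). clock=0
Op 2: tick 4 -> clock=4. purged={e.com}
Op 3: tick 6 -> clock=10.
Op 4: insert e.com -> 10.0.0.1 (expiry=10+7=17). clock=10
Op 5: tick 3 -> clock=13.
Final clock = 13
Final cache (unexpired): {e.com} -> size=1

Answer: clock=13 cache_size=1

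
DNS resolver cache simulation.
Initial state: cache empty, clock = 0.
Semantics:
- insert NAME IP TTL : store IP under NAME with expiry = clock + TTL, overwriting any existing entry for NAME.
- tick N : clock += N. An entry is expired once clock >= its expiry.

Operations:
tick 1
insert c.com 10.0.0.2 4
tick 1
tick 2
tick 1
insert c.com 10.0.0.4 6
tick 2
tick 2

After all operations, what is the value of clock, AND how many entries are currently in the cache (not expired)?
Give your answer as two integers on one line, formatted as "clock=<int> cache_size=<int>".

Answer: clock=9 cache_size=1

Derivation:
Op 1: tick 1 -> clock=1.
Op 2: insert c.com -> 10.0.0.2 (expiry=1+4=5). clock=1
Op 3: tick 1 -> clock=2.
Op 4: tick 2 -> clock=4.
Op 5: tick 1 -> clock=5. purged={c.com}
Op 6: insert c.com -> 10.0.0.4 (expiry=5+6=11). clock=5
Op 7: tick 2 -> clock=7.
Op 8: tick 2 -> clock=9.
Final clock = 9
Final cache (unexpired): {c.com} -> size=1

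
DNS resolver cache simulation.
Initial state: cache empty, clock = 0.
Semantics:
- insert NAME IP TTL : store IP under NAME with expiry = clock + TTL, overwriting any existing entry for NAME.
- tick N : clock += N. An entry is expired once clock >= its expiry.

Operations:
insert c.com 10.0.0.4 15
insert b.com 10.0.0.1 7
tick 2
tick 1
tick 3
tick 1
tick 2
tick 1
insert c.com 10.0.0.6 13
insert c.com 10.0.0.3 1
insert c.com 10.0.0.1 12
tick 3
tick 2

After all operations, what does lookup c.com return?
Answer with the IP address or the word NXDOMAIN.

Op 1: insert c.com -> 10.0.0.4 (expiry=0+15=15). clock=0
Op 2: insert b.com -> 10.0.0.1 (expiry=0+7=7). clock=0
Op 3: tick 2 -> clock=2.
Op 4: tick 1 -> clock=3.
Op 5: tick 3 -> clock=6.
Op 6: tick 1 -> clock=7. purged={b.com}
Op 7: tick 2 -> clock=9.
Op 8: tick 1 -> clock=10.
Op 9: insert c.com -> 10.0.0.6 (expiry=10+13=23). clock=10
Op 10: insert c.com -> 10.0.0.3 (expiry=10+1=11). clock=10
Op 11: insert c.com -> 10.0.0.1 (expiry=10+12=22). clock=10
Op 12: tick 3 -> clock=13.
Op 13: tick 2 -> clock=15.
lookup c.com: present, ip=10.0.0.1 expiry=22 > clock=15

Answer: 10.0.0.1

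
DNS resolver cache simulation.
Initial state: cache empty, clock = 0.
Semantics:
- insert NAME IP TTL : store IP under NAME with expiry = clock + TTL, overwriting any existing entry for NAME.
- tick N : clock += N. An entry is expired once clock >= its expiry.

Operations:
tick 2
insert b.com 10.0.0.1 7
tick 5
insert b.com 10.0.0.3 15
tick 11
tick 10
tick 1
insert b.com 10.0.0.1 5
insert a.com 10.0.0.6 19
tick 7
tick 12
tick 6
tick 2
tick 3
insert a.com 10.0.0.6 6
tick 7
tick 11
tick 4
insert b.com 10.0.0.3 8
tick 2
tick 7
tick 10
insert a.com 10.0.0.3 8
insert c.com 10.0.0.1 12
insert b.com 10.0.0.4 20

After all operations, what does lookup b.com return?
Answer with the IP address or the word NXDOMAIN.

Answer: 10.0.0.4

Derivation:
Op 1: tick 2 -> clock=2.
Op 2: insert b.com -> 10.0.0.1 (expiry=2+7=9). clock=2
Op 3: tick 5 -> clock=7.
Op 4: insert b.com -> 10.0.0.3 (expiry=7+15=22). clock=7
Op 5: tick 11 -> clock=18.
Op 6: tick 10 -> clock=28. purged={b.com}
Op 7: tick 1 -> clock=29.
Op 8: insert b.com -> 10.0.0.1 (expiry=29+5=34). clock=29
Op 9: insert a.com -> 10.0.0.6 (expiry=29+19=48). clock=29
Op 10: tick 7 -> clock=36. purged={b.com}
Op 11: tick 12 -> clock=48. purged={a.com}
Op 12: tick 6 -> clock=54.
Op 13: tick 2 -> clock=56.
Op 14: tick 3 -> clock=59.
Op 15: insert a.com -> 10.0.0.6 (expiry=59+6=65). clock=59
Op 16: tick 7 -> clock=66. purged={a.com}
Op 17: tick 11 -> clock=77.
Op 18: tick 4 -> clock=81.
Op 19: insert b.com -> 10.0.0.3 (expiry=81+8=89). clock=81
Op 20: tick 2 -> clock=83.
Op 21: tick 7 -> clock=90. purged={b.com}
Op 22: tick 10 -> clock=100.
Op 23: insert a.com -> 10.0.0.3 (expiry=100+8=108). clock=100
Op 24: insert c.com -> 10.0.0.1 (expiry=100+12=112). clock=100
Op 25: insert b.com -> 10.0.0.4 (expiry=100+20=120). clock=100
lookup b.com: present, ip=10.0.0.4 expiry=120 > clock=100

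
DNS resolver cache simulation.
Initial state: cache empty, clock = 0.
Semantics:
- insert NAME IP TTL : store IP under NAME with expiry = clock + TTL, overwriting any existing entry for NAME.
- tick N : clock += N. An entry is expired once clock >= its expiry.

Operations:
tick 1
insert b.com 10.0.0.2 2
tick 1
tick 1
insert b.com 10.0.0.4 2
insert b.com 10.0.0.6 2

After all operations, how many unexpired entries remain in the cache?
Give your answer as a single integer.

Op 1: tick 1 -> clock=1.
Op 2: insert b.com -> 10.0.0.2 (expiry=1+2=3). clock=1
Op 3: tick 1 -> clock=2.
Op 4: tick 1 -> clock=3. purged={b.com}
Op 5: insert b.com -> 10.0.0.4 (expiry=3+2=5). clock=3
Op 6: insert b.com -> 10.0.0.6 (expiry=3+2=5). clock=3
Final cache (unexpired): {b.com} -> size=1

Answer: 1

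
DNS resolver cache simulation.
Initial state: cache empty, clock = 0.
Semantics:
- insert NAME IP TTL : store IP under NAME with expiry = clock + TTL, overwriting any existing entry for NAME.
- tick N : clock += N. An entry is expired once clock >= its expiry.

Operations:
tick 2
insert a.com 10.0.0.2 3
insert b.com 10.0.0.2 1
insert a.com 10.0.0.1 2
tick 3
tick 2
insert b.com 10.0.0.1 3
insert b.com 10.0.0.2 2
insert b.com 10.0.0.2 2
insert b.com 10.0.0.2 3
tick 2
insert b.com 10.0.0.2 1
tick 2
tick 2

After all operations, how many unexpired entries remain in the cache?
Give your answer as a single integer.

Op 1: tick 2 -> clock=2.
Op 2: insert a.com -> 10.0.0.2 (expiry=2+3=5). clock=2
Op 3: insert b.com -> 10.0.0.2 (expiry=2+1=3). clock=2
Op 4: insert a.com -> 10.0.0.1 (expiry=2+2=4). clock=2
Op 5: tick 3 -> clock=5. purged={a.com,b.com}
Op 6: tick 2 -> clock=7.
Op 7: insert b.com -> 10.0.0.1 (expiry=7+3=10). clock=7
Op 8: insert b.com -> 10.0.0.2 (expiry=7+2=9). clock=7
Op 9: insert b.com -> 10.0.0.2 (expiry=7+2=9). clock=7
Op 10: insert b.com -> 10.0.0.2 (expiry=7+3=10). clock=7
Op 11: tick 2 -> clock=9.
Op 12: insert b.com -> 10.0.0.2 (expiry=9+1=10). clock=9
Op 13: tick 2 -> clock=11. purged={b.com}
Op 14: tick 2 -> clock=13.
Final cache (unexpired): {} -> size=0

Answer: 0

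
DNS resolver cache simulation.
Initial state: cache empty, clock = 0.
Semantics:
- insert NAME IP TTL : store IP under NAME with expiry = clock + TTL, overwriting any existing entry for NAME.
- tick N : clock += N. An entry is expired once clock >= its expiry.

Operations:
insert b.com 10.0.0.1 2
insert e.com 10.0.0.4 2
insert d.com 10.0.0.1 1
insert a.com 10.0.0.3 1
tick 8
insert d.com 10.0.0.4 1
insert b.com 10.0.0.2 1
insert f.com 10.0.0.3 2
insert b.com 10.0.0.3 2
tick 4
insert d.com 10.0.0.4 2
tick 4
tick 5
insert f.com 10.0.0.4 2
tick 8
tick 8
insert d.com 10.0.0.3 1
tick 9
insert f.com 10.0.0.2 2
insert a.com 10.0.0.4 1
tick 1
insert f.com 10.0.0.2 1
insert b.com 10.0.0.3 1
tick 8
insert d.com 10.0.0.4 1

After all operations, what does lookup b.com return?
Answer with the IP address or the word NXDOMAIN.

Op 1: insert b.com -> 10.0.0.1 (expiry=0+2=2). clock=0
Op 2: insert e.com -> 10.0.0.4 (expiry=0+2=2). clock=0
Op 3: insert d.com -> 10.0.0.1 (expiry=0+1=1). clock=0
Op 4: insert a.com -> 10.0.0.3 (expiry=0+1=1). clock=0
Op 5: tick 8 -> clock=8. purged={a.com,b.com,d.com,e.com}
Op 6: insert d.com -> 10.0.0.4 (expiry=8+1=9). clock=8
Op 7: insert b.com -> 10.0.0.2 (expiry=8+1=9). clock=8
Op 8: insert f.com -> 10.0.0.3 (expiry=8+2=10). clock=8
Op 9: insert b.com -> 10.0.0.3 (expiry=8+2=10). clock=8
Op 10: tick 4 -> clock=12. purged={b.com,d.com,f.com}
Op 11: insert d.com -> 10.0.0.4 (expiry=12+2=14). clock=12
Op 12: tick 4 -> clock=16. purged={d.com}
Op 13: tick 5 -> clock=21.
Op 14: insert f.com -> 10.0.0.4 (expiry=21+2=23). clock=21
Op 15: tick 8 -> clock=29. purged={f.com}
Op 16: tick 8 -> clock=37.
Op 17: insert d.com -> 10.0.0.3 (expiry=37+1=38). clock=37
Op 18: tick 9 -> clock=46. purged={d.com}
Op 19: insert f.com -> 10.0.0.2 (expiry=46+2=48). clock=46
Op 20: insert a.com -> 10.0.0.4 (expiry=46+1=47). clock=46
Op 21: tick 1 -> clock=47. purged={a.com}
Op 22: insert f.com -> 10.0.0.2 (expiry=47+1=48). clock=47
Op 23: insert b.com -> 10.0.0.3 (expiry=47+1=48). clock=47
Op 24: tick 8 -> clock=55. purged={b.com,f.com}
Op 25: insert d.com -> 10.0.0.4 (expiry=55+1=56). clock=55
lookup b.com: not in cache (expired or never inserted)

Answer: NXDOMAIN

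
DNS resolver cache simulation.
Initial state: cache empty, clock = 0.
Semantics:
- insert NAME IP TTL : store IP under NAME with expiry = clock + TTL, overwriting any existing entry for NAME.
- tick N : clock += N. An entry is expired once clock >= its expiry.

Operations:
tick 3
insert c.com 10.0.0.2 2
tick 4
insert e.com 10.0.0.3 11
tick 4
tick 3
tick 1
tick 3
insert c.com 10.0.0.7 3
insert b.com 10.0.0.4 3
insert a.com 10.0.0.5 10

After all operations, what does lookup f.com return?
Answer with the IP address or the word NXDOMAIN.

Op 1: tick 3 -> clock=3.
Op 2: insert c.com -> 10.0.0.2 (expiry=3+2=5). clock=3
Op 3: tick 4 -> clock=7. purged={c.com}
Op 4: insert e.com -> 10.0.0.3 (expiry=7+11=18). clock=7
Op 5: tick 4 -> clock=11.
Op 6: tick 3 -> clock=14.
Op 7: tick 1 -> clock=15.
Op 8: tick 3 -> clock=18. purged={e.com}
Op 9: insert c.com -> 10.0.0.7 (expiry=18+3=21). clock=18
Op 10: insert b.com -> 10.0.0.4 (expiry=18+3=21). clock=18
Op 11: insert a.com -> 10.0.0.5 (expiry=18+10=28). clock=18
lookup f.com: not in cache (expired or never inserted)

Answer: NXDOMAIN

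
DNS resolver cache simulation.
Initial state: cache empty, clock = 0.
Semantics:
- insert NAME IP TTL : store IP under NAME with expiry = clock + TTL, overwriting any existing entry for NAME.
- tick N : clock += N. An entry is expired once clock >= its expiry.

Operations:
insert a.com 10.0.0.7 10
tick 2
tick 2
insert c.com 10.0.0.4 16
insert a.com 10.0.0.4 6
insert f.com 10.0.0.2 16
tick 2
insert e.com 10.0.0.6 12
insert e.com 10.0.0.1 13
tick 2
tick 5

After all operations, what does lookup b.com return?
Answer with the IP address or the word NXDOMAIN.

Op 1: insert a.com -> 10.0.0.7 (expiry=0+10=10). clock=0
Op 2: tick 2 -> clock=2.
Op 3: tick 2 -> clock=4.
Op 4: insert c.com -> 10.0.0.4 (expiry=4+16=20). clock=4
Op 5: insert a.com -> 10.0.0.4 (expiry=4+6=10). clock=4
Op 6: insert f.com -> 10.0.0.2 (expiry=4+16=20). clock=4
Op 7: tick 2 -> clock=6.
Op 8: insert e.com -> 10.0.0.6 (expiry=6+12=18). clock=6
Op 9: insert e.com -> 10.0.0.1 (expiry=6+13=19). clock=6
Op 10: tick 2 -> clock=8.
Op 11: tick 5 -> clock=13. purged={a.com}
lookup b.com: not in cache (expired or never inserted)

Answer: NXDOMAIN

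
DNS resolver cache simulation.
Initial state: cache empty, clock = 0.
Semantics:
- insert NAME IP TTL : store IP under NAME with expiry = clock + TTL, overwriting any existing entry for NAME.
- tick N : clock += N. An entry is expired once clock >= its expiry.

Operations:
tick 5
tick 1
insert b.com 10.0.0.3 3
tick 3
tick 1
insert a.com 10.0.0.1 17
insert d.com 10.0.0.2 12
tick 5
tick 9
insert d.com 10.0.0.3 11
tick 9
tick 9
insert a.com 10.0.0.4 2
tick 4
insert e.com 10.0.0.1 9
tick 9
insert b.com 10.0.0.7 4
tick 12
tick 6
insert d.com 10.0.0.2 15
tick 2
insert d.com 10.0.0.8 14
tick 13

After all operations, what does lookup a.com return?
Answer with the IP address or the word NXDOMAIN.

Answer: NXDOMAIN

Derivation:
Op 1: tick 5 -> clock=5.
Op 2: tick 1 -> clock=6.
Op 3: insert b.com -> 10.0.0.3 (expiry=6+3=9). clock=6
Op 4: tick 3 -> clock=9. purged={b.com}
Op 5: tick 1 -> clock=10.
Op 6: insert a.com -> 10.0.0.1 (expiry=10+17=27). clock=10
Op 7: insert d.com -> 10.0.0.2 (expiry=10+12=22). clock=10
Op 8: tick 5 -> clock=15.
Op 9: tick 9 -> clock=24. purged={d.com}
Op 10: insert d.com -> 10.0.0.3 (expiry=24+11=35). clock=24
Op 11: tick 9 -> clock=33. purged={a.com}
Op 12: tick 9 -> clock=42. purged={d.com}
Op 13: insert a.com -> 10.0.0.4 (expiry=42+2=44). clock=42
Op 14: tick 4 -> clock=46. purged={a.com}
Op 15: insert e.com -> 10.0.0.1 (expiry=46+9=55). clock=46
Op 16: tick 9 -> clock=55. purged={e.com}
Op 17: insert b.com -> 10.0.0.7 (expiry=55+4=59). clock=55
Op 18: tick 12 -> clock=67. purged={b.com}
Op 19: tick 6 -> clock=73.
Op 20: insert d.com -> 10.0.0.2 (expiry=73+15=88). clock=73
Op 21: tick 2 -> clock=75.
Op 22: insert d.com -> 10.0.0.8 (expiry=75+14=89). clock=75
Op 23: tick 13 -> clock=88.
lookup a.com: not in cache (expired or never inserted)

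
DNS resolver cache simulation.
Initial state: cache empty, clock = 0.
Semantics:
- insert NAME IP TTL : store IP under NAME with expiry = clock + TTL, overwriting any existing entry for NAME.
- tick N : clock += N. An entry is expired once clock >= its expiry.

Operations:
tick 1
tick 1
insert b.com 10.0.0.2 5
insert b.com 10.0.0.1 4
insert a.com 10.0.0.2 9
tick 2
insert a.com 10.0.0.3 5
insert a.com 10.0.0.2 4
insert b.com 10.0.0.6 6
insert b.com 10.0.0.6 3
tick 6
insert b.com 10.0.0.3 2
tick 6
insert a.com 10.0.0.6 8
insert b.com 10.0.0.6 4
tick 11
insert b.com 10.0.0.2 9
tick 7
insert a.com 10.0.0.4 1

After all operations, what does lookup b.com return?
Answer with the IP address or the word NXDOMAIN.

Op 1: tick 1 -> clock=1.
Op 2: tick 1 -> clock=2.
Op 3: insert b.com -> 10.0.0.2 (expiry=2+5=7). clock=2
Op 4: insert b.com -> 10.0.0.1 (expiry=2+4=6). clock=2
Op 5: insert a.com -> 10.0.0.2 (expiry=2+9=11). clock=2
Op 6: tick 2 -> clock=4.
Op 7: insert a.com -> 10.0.0.3 (expiry=4+5=9). clock=4
Op 8: insert a.com -> 10.0.0.2 (expiry=4+4=8). clock=4
Op 9: insert b.com -> 10.0.0.6 (expiry=4+6=10). clock=4
Op 10: insert b.com -> 10.0.0.6 (expiry=4+3=7). clock=4
Op 11: tick 6 -> clock=10. purged={a.com,b.com}
Op 12: insert b.com -> 10.0.0.3 (expiry=10+2=12). clock=10
Op 13: tick 6 -> clock=16. purged={b.com}
Op 14: insert a.com -> 10.0.0.6 (expiry=16+8=24). clock=16
Op 15: insert b.com -> 10.0.0.6 (expiry=16+4=20). clock=16
Op 16: tick 11 -> clock=27. purged={a.com,b.com}
Op 17: insert b.com -> 10.0.0.2 (expiry=27+9=36). clock=27
Op 18: tick 7 -> clock=34.
Op 19: insert a.com -> 10.0.0.4 (expiry=34+1=35). clock=34
lookup b.com: present, ip=10.0.0.2 expiry=36 > clock=34

Answer: 10.0.0.2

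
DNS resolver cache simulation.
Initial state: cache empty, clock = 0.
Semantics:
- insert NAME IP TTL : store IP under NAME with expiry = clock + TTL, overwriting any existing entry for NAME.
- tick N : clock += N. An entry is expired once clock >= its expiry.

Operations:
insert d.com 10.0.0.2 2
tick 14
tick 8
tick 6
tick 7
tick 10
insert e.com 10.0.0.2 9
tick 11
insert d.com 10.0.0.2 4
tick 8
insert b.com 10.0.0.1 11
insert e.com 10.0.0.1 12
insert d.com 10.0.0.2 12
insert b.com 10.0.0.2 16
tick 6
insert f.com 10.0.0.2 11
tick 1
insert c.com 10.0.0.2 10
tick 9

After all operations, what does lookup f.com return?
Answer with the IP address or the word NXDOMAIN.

Answer: 10.0.0.2

Derivation:
Op 1: insert d.com -> 10.0.0.2 (expiry=0+2=2). clock=0
Op 2: tick 14 -> clock=14. purged={d.com}
Op 3: tick 8 -> clock=22.
Op 4: tick 6 -> clock=28.
Op 5: tick 7 -> clock=35.
Op 6: tick 10 -> clock=45.
Op 7: insert e.com -> 10.0.0.2 (expiry=45+9=54). clock=45
Op 8: tick 11 -> clock=56. purged={e.com}
Op 9: insert d.com -> 10.0.0.2 (expiry=56+4=60). clock=56
Op 10: tick 8 -> clock=64. purged={d.com}
Op 11: insert b.com -> 10.0.0.1 (expiry=64+11=75). clock=64
Op 12: insert e.com -> 10.0.0.1 (expiry=64+12=76). clock=64
Op 13: insert d.com -> 10.0.0.2 (expiry=64+12=76). clock=64
Op 14: insert b.com -> 10.0.0.2 (expiry=64+16=80). clock=64
Op 15: tick 6 -> clock=70.
Op 16: insert f.com -> 10.0.0.2 (expiry=70+11=81). clock=70
Op 17: tick 1 -> clock=71.
Op 18: insert c.com -> 10.0.0.2 (expiry=71+10=81). clock=71
Op 19: tick 9 -> clock=80. purged={b.com,d.com,e.com}
lookup f.com: present, ip=10.0.0.2 expiry=81 > clock=80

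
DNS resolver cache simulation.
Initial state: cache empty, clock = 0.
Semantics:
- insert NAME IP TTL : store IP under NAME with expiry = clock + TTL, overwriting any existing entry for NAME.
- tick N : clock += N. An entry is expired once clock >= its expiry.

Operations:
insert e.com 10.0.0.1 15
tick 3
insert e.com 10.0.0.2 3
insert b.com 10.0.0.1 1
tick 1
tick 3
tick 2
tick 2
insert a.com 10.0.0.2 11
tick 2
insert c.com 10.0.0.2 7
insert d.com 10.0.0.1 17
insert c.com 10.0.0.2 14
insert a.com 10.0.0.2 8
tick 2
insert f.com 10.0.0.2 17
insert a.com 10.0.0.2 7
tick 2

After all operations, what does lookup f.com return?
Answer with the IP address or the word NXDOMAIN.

Op 1: insert e.com -> 10.0.0.1 (expiry=0+15=15). clock=0
Op 2: tick 3 -> clock=3.
Op 3: insert e.com -> 10.0.0.2 (expiry=3+3=6). clock=3
Op 4: insert b.com -> 10.0.0.1 (expiry=3+1=4). clock=3
Op 5: tick 1 -> clock=4. purged={b.com}
Op 6: tick 3 -> clock=7. purged={e.com}
Op 7: tick 2 -> clock=9.
Op 8: tick 2 -> clock=11.
Op 9: insert a.com -> 10.0.0.2 (expiry=11+11=22). clock=11
Op 10: tick 2 -> clock=13.
Op 11: insert c.com -> 10.0.0.2 (expiry=13+7=20). clock=13
Op 12: insert d.com -> 10.0.0.1 (expiry=13+17=30). clock=13
Op 13: insert c.com -> 10.0.0.2 (expiry=13+14=27). clock=13
Op 14: insert a.com -> 10.0.0.2 (expiry=13+8=21). clock=13
Op 15: tick 2 -> clock=15.
Op 16: insert f.com -> 10.0.0.2 (expiry=15+17=32). clock=15
Op 17: insert a.com -> 10.0.0.2 (expiry=15+7=22). clock=15
Op 18: tick 2 -> clock=17.
lookup f.com: present, ip=10.0.0.2 expiry=32 > clock=17

Answer: 10.0.0.2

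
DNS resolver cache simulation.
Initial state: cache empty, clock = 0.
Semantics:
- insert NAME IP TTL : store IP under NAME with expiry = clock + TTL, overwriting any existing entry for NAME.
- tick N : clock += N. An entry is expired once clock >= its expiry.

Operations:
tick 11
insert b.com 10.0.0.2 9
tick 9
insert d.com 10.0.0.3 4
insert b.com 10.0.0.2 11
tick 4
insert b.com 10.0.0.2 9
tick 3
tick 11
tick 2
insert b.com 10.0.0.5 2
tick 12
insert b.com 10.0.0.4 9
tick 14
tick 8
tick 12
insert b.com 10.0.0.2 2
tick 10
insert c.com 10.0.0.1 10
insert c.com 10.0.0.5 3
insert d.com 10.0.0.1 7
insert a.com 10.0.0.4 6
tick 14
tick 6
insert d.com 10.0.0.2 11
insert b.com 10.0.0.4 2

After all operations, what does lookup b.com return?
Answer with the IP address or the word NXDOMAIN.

Op 1: tick 11 -> clock=11.
Op 2: insert b.com -> 10.0.0.2 (expiry=11+9=20). clock=11
Op 3: tick 9 -> clock=20. purged={b.com}
Op 4: insert d.com -> 10.0.0.3 (expiry=20+4=24). clock=20
Op 5: insert b.com -> 10.0.0.2 (expiry=20+11=31). clock=20
Op 6: tick 4 -> clock=24. purged={d.com}
Op 7: insert b.com -> 10.0.0.2 (expiry=24+9=33). clock=24
Op 8: tick 3 -> clock=27.
Op 9: tick 11 -> clock=38. purged={b.com}
Op 10: tick 2 -> clock=40.
Op 11: insert b.com -> 10.0.0.5 (expiry=40+2=42). clock=40
Op 12: tick 12 -> clock=52. purged={b.com}
Op 13: insert b.com -> 10.0.0.4 (expiry=52+9=61). clock=52
Op 14: tick 14 -> clock=66. purged={b.com}
Op 15: tick 8 -> clock=74.
Op 16: tick 12 -> clock=86.
Op 17: insert b.com -> 10.0.0.2 (expiry=86+2=88). clock=86
Op 18: tick 10 -> clock=96. purged={b.com}
Op 19: insert c.com -> 10.0.0.1 (expiry=96+10=106). clock=96
Op 20: insert c.com -> 10.0.0.5 (expiry=96+3=99). clock=96
Op 21: insert d.com -> 10.0.0.1 (expiry=96+7=103). clock=96
Op 22: insert a.com -> 10.0.0.4 (expiry=96+6=102). clock=96
Op 23: tick 14 -> clock=110. purged={a.com,c.com,d.com}
Op 24: tick 6 -> clock=116.
Op 25: insert d.com -> 10.0.0.2 (expiry=116+11=127). clock=116
Op 26: insert b.com -> 10.0.0.4 (expiry=116+2=118). clock=116
lookup b.com: present, ip=10.0.0.4 expiry=118 > clock=116

Answer: 10.0.0.4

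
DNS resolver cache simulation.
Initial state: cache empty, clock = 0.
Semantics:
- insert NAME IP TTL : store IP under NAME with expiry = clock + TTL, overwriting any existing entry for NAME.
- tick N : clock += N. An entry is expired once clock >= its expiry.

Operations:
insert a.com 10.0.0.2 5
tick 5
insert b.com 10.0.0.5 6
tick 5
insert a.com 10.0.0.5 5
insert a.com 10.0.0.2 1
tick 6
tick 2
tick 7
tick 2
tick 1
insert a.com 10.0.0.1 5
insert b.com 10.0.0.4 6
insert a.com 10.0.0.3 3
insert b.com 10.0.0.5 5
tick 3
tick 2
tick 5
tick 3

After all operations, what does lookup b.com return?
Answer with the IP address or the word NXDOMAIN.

Op 1: insert a.com -> 10.0.0.2 (expiry=0+5=5). clock=0
Op 2: tick 5 -> clock=5. purged={a.com}
Op 3: insert b.com -> 10.0.0.5 (expiry=5+6=11). clock=5
Op 4: tick 5 -> clock=10.
Op 5: insert a.com -> 10.0.0.5 (expiry=10+5=15). clock=10
Op 6: insert a.com -> 10.0.0.2 (expiry=10+1=11). clock=10
Op 7: tick 6 -> clock=16. purged={a.com,b.com}
Op 8: tick 2 -> clock=18.
Op 9: tick 7 -> clock=25.
Op 10: tick 2 -> clock=27.
Op 11: tick 1 -> clock=28.
Op 12: insert a.com -> 10.0.0.1 (expiry=28+5=33). clock=28
Op 13: insert b.com -> 10.0.0.4 (expiry=28+6=34). clock=28
Op 14: insert a.com -> 10.0.0.3 (expiry=28+3=31). clock=28
Op 15: insert b.com -> 10.0.0.5 (expiry=28+5=33). clock=28
Op 16: tick 3 -> clock=31. purged={a.com}
Op 17: tick 2 -> clock=33. purged={b.com}
Op 18: tick 5 -> clock=38.
Op 19: tick 3 -> clock=41.
lookup b.com: not in cache (expired or never inserted)

Answer: NXDOMAIN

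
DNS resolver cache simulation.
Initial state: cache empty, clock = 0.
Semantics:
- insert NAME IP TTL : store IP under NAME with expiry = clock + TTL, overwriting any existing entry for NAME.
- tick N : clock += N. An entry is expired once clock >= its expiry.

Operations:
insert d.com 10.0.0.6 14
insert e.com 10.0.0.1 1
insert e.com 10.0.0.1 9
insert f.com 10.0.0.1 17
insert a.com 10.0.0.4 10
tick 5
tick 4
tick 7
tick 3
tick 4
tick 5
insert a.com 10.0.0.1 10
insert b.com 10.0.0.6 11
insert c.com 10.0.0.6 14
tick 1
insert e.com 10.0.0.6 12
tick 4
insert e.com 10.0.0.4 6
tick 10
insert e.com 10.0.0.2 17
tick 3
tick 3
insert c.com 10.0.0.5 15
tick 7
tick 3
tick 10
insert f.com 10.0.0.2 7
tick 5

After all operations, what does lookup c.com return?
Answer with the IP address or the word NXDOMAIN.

Answer: NXDOMAIN

Derivation:
Op 1: insert d.com -> 10.0.0.6 (expiry=0+14=14). clock=0
Op 2: insert e.com -> 10.0.0.1 (expiry=0+1=1). clock=0
Op 3: insert e.com -> 10.0.0.1 (expiry=0+9=9). clock=0
Op 4: insert f.com -> 10.0.0.1 (expiry=0+17=17). clock=0
Op 5: insert a.com -> 10.0.0.4 (expiry=0+10=10). clock=0
Op 6: tick 5 -> clock=5.
Op 7: tick 4 -> clock=9. purged={e.com}
Op 8: tick 7 -> clock=16. purged={a.com,d.com}
Op 9: tick 3 -> clock=19. purged={f.com}
Op 10: tick 4 -> clock=23.
Op 11: tick 5 -> clock=28.
Op 12: insert a.com -> 10.0.0.1 (expiry=28+10=38). clock=28
Op 13: insert b.com -> 10.0.0.6 (expiry=28+11=39). clock=28
Op 14: insert c.com -> 10.0.0.6 (expiry=28+14=42). clock=28
Op 15: tick 1 -> clock=29.
Op 16: insert e.com -> 10.0.0.6 (expiry=29+12=41). clock=29
Op 17: tick 4 -> clock=33.
Op 18: insert e.com -> 10.0.0.4 (expiry=33+6=39). clock=33
Op 19: tick 10 -> clock=43. purged={a.com,b.com,c.com,e.com}
Op 20: insert e.com -> 10.0.0.2 (expiry=43+17=60). clock=43
Op 21: tick 3 -> clock=46.
Op 22: tick 3 -> clock=49.
Op 23: insert c.com -> 10.0.0.5 (expiry=49+15=64). clock=49
Op 24: tick 7 -> clock=56.
Op 25: tick 3 -> clock=59.
Op 26: tick 10 -> clock=69. purged={c.com,e.com}
Op 27: insert f.com -> 10.0.0.2 (expiry=69+7=76). clock=69
Op 28: tick 5 -> clock=74.
lookup c.com: not in cache (expired or never inserted)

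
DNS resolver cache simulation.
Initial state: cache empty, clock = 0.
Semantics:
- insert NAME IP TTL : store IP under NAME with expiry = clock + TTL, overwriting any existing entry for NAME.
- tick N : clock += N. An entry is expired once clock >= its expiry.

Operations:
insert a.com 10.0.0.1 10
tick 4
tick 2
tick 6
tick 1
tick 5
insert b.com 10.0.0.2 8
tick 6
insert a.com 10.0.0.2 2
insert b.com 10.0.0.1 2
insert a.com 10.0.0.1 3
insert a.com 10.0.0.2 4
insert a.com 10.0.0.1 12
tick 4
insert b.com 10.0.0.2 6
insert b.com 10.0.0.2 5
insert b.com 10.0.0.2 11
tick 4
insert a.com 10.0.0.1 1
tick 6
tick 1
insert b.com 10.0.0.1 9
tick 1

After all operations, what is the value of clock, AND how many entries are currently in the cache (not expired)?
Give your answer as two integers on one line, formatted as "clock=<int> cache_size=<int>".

Answer: clock=40 cache_size=1

Derivation:
Op 1: insert a.com -> 10.0.0.1 (expiry=0+10=10). clock=0
Op 2: tick 4 -> clock=4.
Op 3: tick 2 -> clock=6.
Op 4: tick 6 -> clock=12. purged={a.com}
Op 5: tick 1 -> clock=13.
Op 6: tick 5 -> clock=18.
Op 7: insert b.com -> 10.0.0.2 (expiry=18+8=26). clock=18
Op 8: tick 6 -> clock=24.
Op 9: insert a.com -> 10.0.0.2 (expiry=24+2=26). clock=24
Op 10: insert b.com -> 10.0.0.1 (expiry=24+2=26). clock=24
Op 11: insert a.com -> 10.0.0.1 (expiry=24+3=27). clock=24
Op 12: insert a.com -> 10.0.0.2 (expiry=24+4=28). clock=24
Op 13: insert a.com -> 10.0.0.1 (expiry=24+12=36). clock=24
Op 14: tick 4 -> clock=28. purged={b.com}
Op 15: insert b.com -> 10.0.0.2 (expiry=28+6=34). clock=28
Op 16: insert b.com -> 10.0.0.2 (expiry=28+5=33). clock=28
Op 17: insert b.com -> 10.0.0.2 (expiry=28+11=39). clock=28
Op 18: tick 4 -> clock=32.
Op 19: insert a.com -> 10.0.0.1 (expiry=32+1=33). clock=32
Op 20: tick 6 -> clock=38. purged={a.com}
Op 21: tick 1 -> clock=39. purged={b.com}
Op 22: insert b.com -> 10.0.0.1 (expiry=39+9=48). clock=39
Op 23: tick 1 -> clock=40.
Final clock = 40
Final cache (unexpired): {b.com} -> size=1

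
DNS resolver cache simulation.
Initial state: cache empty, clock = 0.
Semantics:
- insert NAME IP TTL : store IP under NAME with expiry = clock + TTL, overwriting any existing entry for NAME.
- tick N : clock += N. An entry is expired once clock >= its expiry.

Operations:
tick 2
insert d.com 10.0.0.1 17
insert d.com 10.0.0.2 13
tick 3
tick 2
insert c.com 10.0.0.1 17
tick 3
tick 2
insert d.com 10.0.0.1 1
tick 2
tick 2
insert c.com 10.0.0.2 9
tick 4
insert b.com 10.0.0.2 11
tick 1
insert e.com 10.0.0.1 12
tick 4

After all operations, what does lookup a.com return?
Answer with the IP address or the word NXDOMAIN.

Answer: NXDOMAIN

Derivation:
Op 1: tick 2 -> clock=2.
Op 2: insert d.com -> 10.0.0.1 (expiry=2+17=19). clock=2
Op 3: insert d.com -> 10.0.0.2 (expiry=2+13=15). clock=2
Op 4: tick 3 -> clock=5.
Op 5: tick 2 -> clock=7.
Op 6: insert c.com -> 10.0.0.1 (expiry=7+17=24). clock=7
Op 7: tick 3 -> clock=10.
Op 8: tick 2 -> clock=12.
Op 9: insert d.com -> 10.0.0.1 (expiry=12+1=13). clock=12
Op 10: tick 2 -> clock=14. purged={d.com}
Op 11: tick 2 -> clock=16.
Op 12: insert c.com -> 10.0.0.2 (expiry=16+9=25). clock=16
Op 13: tick 4 -> clock=20.
Op 14: insert b.com -> 10.0.0.2 (expiry=20+11=31). clock=20
Op 15: tick 1 -> clock=21.
Op 16: insert e.com -> 10.0.0.1 (expiry=21+12=33). clock=21
Op 17: tick 4 -> clock=25. purged={c.com}
lookup a.com: not in cache (expired or never inserted)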